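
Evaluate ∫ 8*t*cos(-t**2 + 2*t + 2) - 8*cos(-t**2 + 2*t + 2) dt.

-4*sin(-t**2 + 2*t + 2) + C

Let u = t**2 - 2*t - 2, so du = (2*t - 2) dt.
Rewriting, the integral becomes 4·∫ cos(u) du = 4·sin(u).
Substituting back, u = t**2 - 2*t - 2.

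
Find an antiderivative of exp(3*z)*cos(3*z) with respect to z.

exp(3*z)*sin(3*z)/6 + exp(3*z)*cos(3*z)/6 + C

Let I denote the integral. Integrate by parts with u = cos(3*z), dv = exp(3*z) dz, so v = exp(3*z)/3: I = exp(3*z)*cos(3*z)/3 + ∫ exp(3*z)*sin(3*z) dz.
Apply parts again with u = sin(3*z), dv = exp(3*z) dz: ∫ exp(3*z)*sin(3*z) dz = exp(3*z)*sin(3*z)/3 − I. Substituting back brings back I: I = exp(3*z)*sin(3*z)/3 + exp(3*z)*cos(3*z)/3 − I.
Solving for I: (1 + 1)·I equals the remaining terms, so I = (1/2)·(exp(3*z)*sin(3*z)/3 + exp(3*z)*cos(3*z)/3).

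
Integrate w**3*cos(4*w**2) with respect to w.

Let u = w², du = 2w dw; rewrite as (1/2)∫ u^1·cos(4u) du.
Now integrate by parts 1 time.

w**2*sin(4*w**2)/8 + cos(4*w**2)/32 + C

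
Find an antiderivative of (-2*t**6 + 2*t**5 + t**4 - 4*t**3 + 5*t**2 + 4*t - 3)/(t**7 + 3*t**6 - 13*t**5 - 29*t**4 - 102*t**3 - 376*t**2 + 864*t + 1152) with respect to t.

Factor the denominator: (t - 4)*(t - 2)*(t + 1)*(t + 4)**2*(t**2 + 9).
Partial-fraction decomposition: -(3059*t - 15891)/(16250*(t**2 + 9)) - 116193/(80000*(t + 4)) + 9667/(3600*(t + 4)**2) - 1/(1350*(t + 1)) + 55/(2808*(t - 2)) - 6051/(16000*(t - 4)).
Integrate each term; A/(t−a) gives A·log|t−a|; the (Bt+D)/(t²+p²) term gives a log and an atan.

-6051*log(t - 4)/16000 + 55*log(t - 2)/2808 - log(t + 1)/1350 - 116193*log(t + 4)/80000 - 3059*log(t**2 + 9)/32500 + 5297*atan(t/3)/16250 - 9667/(3600*t + 14400) + C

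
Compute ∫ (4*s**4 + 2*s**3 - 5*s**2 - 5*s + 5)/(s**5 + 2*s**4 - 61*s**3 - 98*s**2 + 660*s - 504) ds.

2003*log(s - 7)/1014 - 11*log(s - 2)/64 + log(s - 1)/294 + 1162323*log(s + 6)/529984 + 4607/(728*s + 4368) + C

Factor the denominator: (s - 7)*(s - 2)*(s - 1)*(s + 6)**2.
Partial-fraction decomposition: 1162323/(529984*(s + 6)) - 4607/(728*(s + 6)**2) + 1/(294*(s - 1)) - 11/(64*(s - 2)) + 2003/(1014*(s - 7)).
Integrate each term; A/(s−a) gives A·log|s−a|; A/(s−a)² gives −A/(s−a).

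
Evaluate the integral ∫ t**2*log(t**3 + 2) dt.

t**3*log(t**3 + 2)/3 - t**3/3 + 2*log(t**3 + 2)/3 + C

Let u = t**3 + 2, so du = (3*t**2) dt.
The integral becomes (1/3)·∫ log(u) du; integrate by parts with u′=log(u), dv′=du.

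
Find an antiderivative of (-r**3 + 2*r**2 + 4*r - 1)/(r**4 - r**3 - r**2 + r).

-log(r) - log(r - 1)/2 + log(r + 1)/2 - 2/(r - 1) + C

Factor the denominator: r*(r - 1)**2*(r + 1).
Partial-fraction decomposition: 1/(2*(r + 1)) - 1/(2*(r - 1)) + 2/(r - 1)**2 - 1/r.
Integrate each term; A/(r−a) gives A·log|r−a|; A/(r−a)² gives −A/(r−a).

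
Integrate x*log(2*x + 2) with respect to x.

Use integration by parts with u = log(2*x + 2), dv = x dx.
Then du = 2/(2*x + 2) dx and v = x**2/2.

x**2*log(2*x + 2)/2 - x**2/4 + x/2 - log(x + 1)/2 + C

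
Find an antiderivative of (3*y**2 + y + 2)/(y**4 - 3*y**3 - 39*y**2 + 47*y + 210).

13*log(y - 7)/36 - log(y - 3)/5 + 4*log(y + 2)/45 - log(y + 5)/4 + C

Factor the denominator: (y - 7)*(y - 3)*(y + 2)*(y + 5).
Partial-fraction decomposition: -1/(4*(y + 5)) + 4/(45*(y + 2)) - 1/(5*(y - 3)) + 13/(36*(y - 7)).
Integrate each term: A/(y−a) contributes A·log|y−a|.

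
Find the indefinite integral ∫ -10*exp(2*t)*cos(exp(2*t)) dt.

-5*sin(exp(2*t)) + C

Let u = exp(2*t), so du = (2*exp(2*t)) dt.
Rewriting, the integral becomes -5·∫ cos(u) du = -5·sin(u).
Substituting back, u = exp(2*t).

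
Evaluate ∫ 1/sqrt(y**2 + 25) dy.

Substitute y = 5·tan(θ), so dy = 5·sec(θ)^2 dθ and the radical becomes sqrt(y**2 + 25) = 5·sec(θ) by the Pythagorean identity.
Integrate the resulting trig expression in θ, then back-substitute tan(θ) = y/5, sec(θ) = sqrt(y**2 + 25)/5 (absorbing any constant into C).

log(y + sqrt(y**2 + 25)) + C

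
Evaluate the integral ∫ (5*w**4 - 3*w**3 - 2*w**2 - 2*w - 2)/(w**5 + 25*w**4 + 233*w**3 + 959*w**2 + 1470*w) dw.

Factor the denominator: w*(w + 5)*(w + 6)*(w + 7)**2.
Partial-fraction decomposition: -97977/(98*(w + 7)) - 6474/(7*(w + 7)**2) + 3533/(3*(w + 6)) - 1729/(10*(w + 5)) - 1/(735*w).
Integrate each term; A/(w−a) gives A·log|w−a|; A/(w−a)² gives −A/(w−a).

-log(w)/735 - 1729*log(w + 5)/10 + 3533*log(w + 6)/3 - 97977*log(w + 7)/98 + 6474/(7*w + 49) + C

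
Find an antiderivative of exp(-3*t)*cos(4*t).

4*exp(-3*t)*sin(4*t)/25 - 3*exp(-3*t)*cos(4*t)/25 + C

Let I denote the integral. Integrate by parts with u = cos(4*t), dv = exp(-3*t) dt, so v = -exp(-3*t)/3: I = -exp(-3*t)*cos(4*t)/3 − (4/3)·∫ exp(-3*t)*sin(4*t) dt.
Apply parts again with u = sin(4*t), dv = exp(-3*t) dt: ∫ exp(-3*t)*sin(4*t) dt = -exp(-3*t)*sin(4*t)/3 + (4/3)·I. Substituting back brings back I: I = 4*exp(-3*t)*sin(4*t)/9 - exp(-3*t)*cos(4*t)/3 − (16/9)·I.
Solving for I: (1 + 16/9)·I equals the remaining terms, so I = (9/25)·(4*exp(-3*t)*sin(4*t)/9 - exp(-3*t)*cos(4*t)/3).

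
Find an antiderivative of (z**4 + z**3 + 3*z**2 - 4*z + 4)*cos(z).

z**4*sin(z) + z**3*sin(z) + 4*z**3*cos(z) - 9*z**2*sin(z) + 3*z**2*cos(z) - 10*z*sin(z) - 18*z*cos(z) + 22*sin(z) - 10*cos(z) + C

Use integration by parts with u = z**4 + z**3 + 3*z**2 - 4*z + 4, dv = cos(z) dz, so v = sin(z).
Apply parts 4 times (tabular method): alternate signs, differentiate u down to 0, integrate dv up.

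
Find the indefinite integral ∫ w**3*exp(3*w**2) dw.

(3*w**2 - 1)*exp(3*w**2)/18 + C

Let u = w², du = 2w dw; rewrite as (1/2)∫ u^1·exp(3u) du.
Now integrate by parts 1 time.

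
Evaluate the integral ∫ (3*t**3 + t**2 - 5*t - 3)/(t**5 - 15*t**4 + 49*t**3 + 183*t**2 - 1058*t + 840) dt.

260*log(t - 7)/33 - 651*log(t - 6)/50 + 31*log(t - 5)/6 + log(t - 1)/150 - 53*log(t + 4)/1650 + C

Factor the denominator: (t - 7)*(t - 6)*(t - 5)*(t - 1)*(t + 4).
Partial-fraction decomposition: -53/(1650*(t + 4)) + 1/(150*(t - 1)) + 31/(6*(t - 5)) - 651/(50*(t - 6)) + 260/(33*(t - 7)).
Integrate each term: A/(t−a) contributes A·log|t−a|.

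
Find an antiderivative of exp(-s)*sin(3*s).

-exp(-s)*sin(3*s)/10 - 3*exp(-s)*cos(3*s)/10 + C

Let I denote the integral. Integrate by parts with u = sin(3*s), dv = exp(-s) ds, so v = -exp(-s): I = -exp(-s)*sin(3*s) + 3·∫ exp(-s)*cos(3*s) ds.
Apply parts again with u = cos(3*s), dv = exp(-s) ds: ∫ exp(-s)*cos(3*s) ds = -exp(-s)*cos(3*s) − 3·I. Substituting back brings back I: I = -exp(-s)*sin(3*s) - 3*exp(-s)*cos(3*s) − 9·I.
Solving for I: (1 + 9)·I equals the remaining terms, so I = (1/10)·(-exp(-s)*sin(3*s) - 3*exp(-s)*cos(3*s)).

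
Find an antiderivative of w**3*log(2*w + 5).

Use integration by parts with u = log(2*w + 5), dv = w**3 dw.
Then du = 2/(2*w + 5) dw and v = w**4/4.

w**4*log(2*w + 5)/4 - w**4/16 + 5*w**3/24 - 25*w**2/32 + 125*w/32 - 625*log(2*w + 5)/64 + C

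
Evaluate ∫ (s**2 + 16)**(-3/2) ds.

Substitute s = 4·tan(θ), so ds = 4·sec(θ)^2 dθ and the radical becomes sqrt(s**2 + 16) = 4·sec(θ) by the Pythagorean identity.
Integrate the resulting trig expression in θ, then back-substitute tan(θ) = s/4, sec(θ) = sqrt(s**2 + 16)/4 (absorbing any constant into C).

s/(16*sqrt(s**2 + 16)) + C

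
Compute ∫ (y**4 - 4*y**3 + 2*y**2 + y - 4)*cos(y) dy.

Use integration by parts with u = y**4 - 4*y**3 + 2*y**2 + y - 4, dv = cos(y) dy, so v = sin(y).
Apply parts 4 times (tabular method): alternate signs, differentiate u down to 0, integrate dv up.

y**4*sin(y) - 4*y**3*sin(y) + 4*y**3*cos(y) - 10*y**2*sin(y) - 12*y**2*cos(y) + 25*y*sin(y) - 20*y*cos(y) + 16*sin(y) + 25*cos(y) + C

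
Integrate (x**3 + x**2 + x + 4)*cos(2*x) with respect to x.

Use integration by parts with u = x**3 + x**2 + x + 4, dv = cos(2*x) dx, so v = sin(2*x)/2.
Apply parts 3 times (tabular method): alternate signs, differentiate u down to 0, integrate dv up.

x**3*sin(2*x)/2 + x**2*sin(2*x)/2 + 3*x**2*cos(2*x)/4 - x*sin(2*x)/4 + x*cos(2*x)/2 + 7*sin(2*x)/4 - cos(2*x)/8 + C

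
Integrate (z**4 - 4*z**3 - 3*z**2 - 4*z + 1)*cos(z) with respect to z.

z**4*sin(z) - 4*z**3*sin(z) + 4*z**3*cos(z) - 15*z**2*sin(z) - 12*z**2*cos(z) + 20*z*sin(z) - 30*z*cos(z) + 31*sin(z) + 20*cos(z) + C

Use integration by parts with u = z**4 - 4*z**3 - 3*z**2 - 4*z + 1, dv = cos(z) dz, so v = sin(z).
Apply parts 4 times (tabular method): alternate signs, differentiate u down to 0, integrate dv up.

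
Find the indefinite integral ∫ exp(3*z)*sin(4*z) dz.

3*exp(3*z)*sin(4*z)/25 - 4*exp(3*z)*cos(4*z)/25 + C

Let I denote the integral. Integrate by parts with u = sin(4*z), dv = exp(3*z) dz, so v = exp(3*z)/3: I = exp(3*z)*sin(4*z)/3 − (4/3)·∫ exp(3*z)*cos(4*z) dz.
Apply parts again with u = cos(4*z), dv = exp(3*z) dz: ∫ exp(3*z)*cos(4*z) dz = exp(3*z)*cos(4*z)/3 + (4/3)·I. Substituting back brings back I: I = exp(3*z)*sin(4*z)/3 - 4*exp(3*z)*cos(4*z)/9 − (16/9)·I.
Solving for I: (1 + 16/9)·I equals the remaining terms, so I = (9/25)·(exp(3*z)*sin(4*z)/3 - 4*exp(3*z)*cos(4*z)/9).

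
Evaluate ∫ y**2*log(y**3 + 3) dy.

Let u = y**3 + 3, so du = (3*y**2) dy.
The integral becomes (1/3)·∫ log(u) du; integrate by parts with u′=log(u), dv′=du.

y**3*log(y**3 + 3)/3 - y**3/3 + log(y**3 + 3) + C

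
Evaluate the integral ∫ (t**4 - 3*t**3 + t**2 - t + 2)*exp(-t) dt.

(-t**4 - t**3 - 4*t**2 - 7*t - 9)*exp(-t) + C

Use integration by parts with u = t**4 - 3*t**3 + t**2 - t + 2, dv = exp(-t) dt, so v = -exp(-t).
Apply parts 4 times (tabular method): alternate signs, differentiate u down to 0, integrate dv up.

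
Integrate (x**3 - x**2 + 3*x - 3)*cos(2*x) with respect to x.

x**3*sin(2*x)/2 - x**2*sin(2*x)/2 + 3*x**2*cos(2*x)/4 + 3*x*sin(2*x)/4 - x*cos(2*x)/2 - 5*sin(2*x)/4 + 3*cos(2*x)/8 + C

Use integration by parts with u = x**3 - x**2 + 3*x - 3, dv = cos(2*x) dx, so v = sin(2*x)/2.
Apply parts 3 times (tabular method): alternate signs, differentiate u down to 0, integrate dv up.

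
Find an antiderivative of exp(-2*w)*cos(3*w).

Let I denote the integral. Integrate by parts with u = cos(3*w), dv = exp(-2*w) dw, so v = -exp(-2*w)/2: I = -exp(-2*w)*cos(3*w)/2 − (3/2)·∫ exp(-2*w)*sin(3*w) dw.
Apply parts again with u = sin(3*w), dv = exp(-2*w) dw: ∫ exp(-2*w)*sin(3*w) dw = -exp(-2*w)*sin(3*w)/2 + (3/2)·I. Substituting back brings back I: I = 3*exp(-2*w)*sin(3*w)/4 - exp(-2*w)*cos(3*w)/2 − (9/4)·I.
Solving for I: (1 + 9/4)·I equals the remaining terms, so I = (4/13)·(3*exp(-2*w)*sin(3*w)/4 - exp(-2*w)*cos(3*w)/2).

3*exp(-2*w)*sin(3*w)/13 - 2*exp(-2*w)*cos(3*w)/13 + C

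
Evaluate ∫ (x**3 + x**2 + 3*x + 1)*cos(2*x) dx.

x**3*sin(2*x)/2 + x**2*sin(2*x)/2 + 3*x**2*cos(2*x)/4 + 3*x*sin(2*x)/4 + x*cos(2*x)/2 + sin(2*x)/4 + 3*cos(2*x)/8 + C

Use integration by parts with u = x**3 + x**2 + 3*x + 1, dv = cos(2*x) dx, so v = sin(2*x)/2.
Apply parts 3 times (tabular method): alternate signs, differentiate u down to 0, integrate dv up.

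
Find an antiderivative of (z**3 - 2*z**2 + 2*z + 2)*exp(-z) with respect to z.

(-z**3 - z**2 - 4*z - 6)*exp(-z) + C

Use integration by parts with u = z**3 - 2*z**2 + 2*z + 2, dv = exp(-z) dz, so v = -exp(-z).
Apply parts 3 times (tabular method): alternate signs, differentiate u down to 0, integrate dv up.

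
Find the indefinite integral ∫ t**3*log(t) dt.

t**4*log(t)/4 - t**4/16 + C

Use integration by parts with u = log(t), dv = t**3 dt.
Then du = 1/t dt and v = t**4/4.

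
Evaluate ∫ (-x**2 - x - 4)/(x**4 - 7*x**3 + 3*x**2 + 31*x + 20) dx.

-17*log(x - 5)/18 + 24*log(x - 4)/25 - 7*log(x + 1)/450 + 2/(15*x + 15) + C

Factor the denominator: (x - 5)*(x - 4)*(x + 1)**2.
Partial-fraction decomposition: -7/(450*(x + 1)) - 2/(15*(x + 1)**2) + 24/(25*(x - 4)) - 17/(18*(x - 5)).
Integrate each term; A/(x−a) gives A·log|x−a|; A/(x−a)² gives −A/(x−a).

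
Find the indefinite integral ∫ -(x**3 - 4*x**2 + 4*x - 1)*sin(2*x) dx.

x**3*cos(2*x)/2 - 3*x**2*sin(2*x)/4 - 2*x**2*cos(2*x) + 2*x*sin(2*x) + 5*x*cos(2*x)/4 - 5*sin(2*x)/8 + cos(2*x)/2 + C

Use integration by parts with u = x**3 - 4*x**2 + 4*x - 1, dv = -sin(2*x) dx, so v = cos(2*x)/2.
Apply parts 3 times (tabular method): alternate signs, differentiate u down to 0, integrate dv up.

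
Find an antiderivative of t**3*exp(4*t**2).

(4*t**2 - 1)*exp(4*t**2)/32 + C

Let u = t², du = 2t dt; rewrite as (1/2)∫ u^1·exp(4u) du.
Now integrate by parts 1 time.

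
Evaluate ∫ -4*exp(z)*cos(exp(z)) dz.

-4*sin(exp(z)) + C

Let u = exp(z), so du = (exp(z)) dz.
Rewriting, the integral becomes -4·∫ cos(u) du = -4·sin(u).
Substituting back, u = exp(z).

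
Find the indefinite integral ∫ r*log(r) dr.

r**2*log(r)/2 - r**2/4 + C

Use integration by parts with u = log(r), dv = r dr.
Then du = 1/r dr and v = r**2/2.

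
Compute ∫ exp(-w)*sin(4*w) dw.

-exp(-w)*sin(4*w)/17 - 4*exp(-w)*cos(4*w)/17 + C

Let I denote the integral. Integrate by parts with u = sin(4*w), dv = exp(-w) dw, so v = -exp(-w): I = -exp(-w)*sin(4*w) + 4·∫ exp(-w)*cos(4*w) dw.
Apply parts again with u = cos(4*w), dv = exp(-w) dw: ∫ exp(-w)*cos(4*w) dw = -exp(-w)*cos(4*w) − 4·I. Substituting back brings back I: I = -exp(-w)*sin(4*w) - 4*exp(-w)*cos(4*w) − 16·I.
Solving for I: (1 + 16)·I equals the remaining terms, so I = (1/17)·(-exp(-w)*sin(4*w) - 4*exp(-w)*cos(4*w)).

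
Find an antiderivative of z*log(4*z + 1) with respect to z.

z**2*log(4*z + 1)/2 - z**2/4 + z/8 - log(4*z + 1)/32 + C

Use integration by parts with u = log(4*z + 1), dv = z dz.
Then du = 4/(4*z + 1) dz and v = z**2/2.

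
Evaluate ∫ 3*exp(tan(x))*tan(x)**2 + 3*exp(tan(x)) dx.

3*exp(tan(x)) + C

Let u = tan(x), so du = (tan(x)**2 + 1) dx.
Rewriting, the integral becomes 3·∫ e^u du = 3·e^u.
Substituting back, u = tan(x).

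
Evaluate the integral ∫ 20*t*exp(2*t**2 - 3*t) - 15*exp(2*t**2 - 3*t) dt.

5*exp(2*t**2 - 3*t) + C

Let u = 2*t**2 - 3*t, so du = (4*t - 3) dt.
Rewriting, the integral becomes 5·∫ e^u du = 5·e^u.
Substituting back, u = 2*t**2 - 3*t.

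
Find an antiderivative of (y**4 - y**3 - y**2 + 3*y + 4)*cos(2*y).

y**4*sin(2*y)/2 - y**3*sin(2*y)/2 + y**3*cos(2*y) - 2*y**2*sin(2*y) - 3*y**2*cos(2*y)/4 + 9*y*sin(2*y)/4 - 2*y*cos(2*y) + 3*sin(2*y) + 9*cos(2*y)/8 + C

Use integration by parts with u = y**4 - y**3 - y**2 + 3*y + 4, dv = cos(2*y) dy, so v = sin(2*y)/2.
Apply parts 4 times (tabular method): alternate signs, differentiate u down to 0, integrate dv up.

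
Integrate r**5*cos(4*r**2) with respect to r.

Let u = r², du = 2r dr; rewrite as (1/2)∫ u^2·cos(4u) du.
Now integrate by parts 2 times.

r**4*sin(4*r**2)/8 + r**2*cos(4*r**2)/16 - sin(4*r**2)/64 + C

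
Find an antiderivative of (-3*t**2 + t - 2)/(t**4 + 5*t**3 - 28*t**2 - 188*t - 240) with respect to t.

-13*log(t - 6)/110 + log(t + 2)/3 - 27*log(t + 4)/10 + 82*log(t + 5)/33 + C

Factor the denominator: (t - 6)*(t + 2)*(t + 4)*(t + 5).
Partial-fraction decomposition: 82/(33*(t + 5)) - 27/(10*(t + 4)) + 1/(3*(t + 2)) - 13/(110*(t - 6)).
Integrate each term: A/(t−a) contributes A·log|t−a|.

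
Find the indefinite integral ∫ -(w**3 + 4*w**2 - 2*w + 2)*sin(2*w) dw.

Use integration by parts with u = w**3 + 4*w**2 - 2*w + 2, dv = -sin(2*w) dw, so v = cos(2*w)/2.
Apply parts 3 times (tabular method): alternate signs, differentiate u down to 0, integrate dv up.

w**3*cos(2*w)/2 - 3*w**2*sin(2*w)/4 + 2*w**2*cos(2*w) - 2*w*sin(2*w) - 7*w*cos(2*w)/4 + 7*sin(2*w)/8 + C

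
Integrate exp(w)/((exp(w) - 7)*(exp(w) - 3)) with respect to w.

Let u = e^w, du = e^w dw.
The integral becomes ∫ du/((u-3)(u-7)); decompose into partial fractions.

log(exp(w) - 7)/4 - log(exp(w) - 3)/4 + C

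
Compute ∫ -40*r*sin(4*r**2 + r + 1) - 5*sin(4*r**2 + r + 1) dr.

5*cos(4*r**2 + r + 1) + C

Let u = 4*r**2 + r + 1, so du = (8*r + 1) dr.
Rewriting, the integral becomes -5·∫ sin(u) du = -5·-cos(u).
Substituting back, u = 4*r**2 + r + 1.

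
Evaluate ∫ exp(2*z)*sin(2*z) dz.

exp(2*z)*sin(2*z)/4 - exp(2*z)*cos(2*z)/4 + C

Let I denote the integral. Integrate by parts with u = sin(2*z), dv = exp(2*z) dz, so v = exp(2*z)/2: I = exp(2*z)*sin(2*z)/2 − ∫ exp(2*z)*cos(2*z) dz.
Apply parts again with u = cos(2*z), dv = exp(2*z) dz: ∫ exp(2*z)*cos(2*z) dz = exp(2*z)*cos(2*z)/2 + I. Substituting back brings back I: I = exp(2*z)*sin(2*z)/2 - exp(2*z)*cos(2*z)/2 − I.
Solving for I: (1 + 1)·I equals the remaining terms, so I = (1/2)·(exp(2*z)*sin(2*z)/2 - exp(2*z)*cos(2*z)/2).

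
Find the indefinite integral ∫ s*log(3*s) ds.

s**2*(log(s) + log(3))/2 - s**2/4 + C

Use integration by parts with u = log(3*s), dv = s ds.
Then du = 1/s ds and v = s**2/2.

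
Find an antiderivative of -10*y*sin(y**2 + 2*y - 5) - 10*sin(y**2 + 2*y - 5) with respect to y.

5*cos(y**2 + 2*y - 5) + C

Let u = y**2 + 2*y - 5, so du = (2*y + 2) dy.
Rewriting, the integral becomes -5·∫ sin(u) du = -5·-cos(u).
Substituting back, u = y**2 + 2*y - 5.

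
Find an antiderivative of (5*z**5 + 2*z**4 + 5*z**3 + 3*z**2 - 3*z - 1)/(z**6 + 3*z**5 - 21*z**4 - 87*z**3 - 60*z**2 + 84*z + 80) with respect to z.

Factor the denominator: (z - 5)*(z - 1)*(z + 1)*(z + 2)**2*(z + 4).
Partial-fraction decomposition: 541/(60*(z + 4)) - 9811/(1764*(z + 2)) + 151/(42*(z + 2)**2) - 1/(12*(z + 1)) - 11/(360*(z - 1)) + 1951/(1176*(z - 5)).
Integrate each term; A/(z−a) gives A·log|z−a|; A/(z−a)² gives −A/(z−a).

1951*log(z - 5)/1176 - 11*log(z - 1)/360 - log(z + 1)/12 - 9811*log(z + 2)/1764 + 541*log(z + 4)/60 - 151/(42*z + 84) + C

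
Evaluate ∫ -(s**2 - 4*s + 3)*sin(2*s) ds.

s**2*cos(2*s)/2 - s*sin(2*s)/2 - 2*s*cos(2*s) + sin(2*s) + 5*cos(2*s)/4 + C

Use integration by parts with u = s**2 - 4*s + 3, dv = -sin(2*s) ds, so v = cos(2*s)/2.
Apply parts 2 times (tabular method): alternate signs, differentiate u down to 0, integrate dv up.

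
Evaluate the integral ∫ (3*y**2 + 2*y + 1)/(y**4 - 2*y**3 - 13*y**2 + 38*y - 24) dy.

Factor the denominator: (y - 3)*(y - 2)*(y - 1)*(y + 4).
Partial-fraction decomposition: -41/(210*(y + 4)) + 3/(5*(y - 1)) - 17/(6*(y - 2)) + 17/(7*(y - 3)).
Integrate each term: A/(y−a) contributes A·log|y−a|.

17*log(y - 3)/7 - 17*log(y - 2)/6 + 3*log(y - 1)/5 - 41*log(y + 4)/210 + C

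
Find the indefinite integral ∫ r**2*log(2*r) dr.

Use integration by parts with u = log(2*r), dv = r**2 dr.
Then du = 1/r dr and v = r**3/3.

r**3*(log(r) + log(2))/3 - r**3/9 + C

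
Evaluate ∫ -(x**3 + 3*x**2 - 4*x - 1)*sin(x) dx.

Use integration by parts with u = x**3 + 3*x**2 - 4*x - 1, dv = -sin(x) dx, so v = cos(x).
Apply parts 3 times (tabular method): alternate signs, differentiate u down to 0, integrate dv up.

x**3*cos(x) - 3*x**2*sin(x) + 3*x**2*cos(x) - 6*x*sin(x) - 10*x*cos(x) + 10*sin(x) - 7*cos(x) + C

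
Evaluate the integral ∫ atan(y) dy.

y*atan(y) - log(y**2 + 1)/2 + C

Use integration by parts with u = arctan(y), dv = dy.
Then du = 1/(y**2 + 1) dy.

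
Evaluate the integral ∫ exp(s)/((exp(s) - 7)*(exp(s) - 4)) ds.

log(exp(s) - 7)/3 - log(exp(s) - 4)/3 + C

Let u = e^s, du = e^s ds.
The integral becomes ∫ du/((u-7)(u-4)); decompose into partial fractions.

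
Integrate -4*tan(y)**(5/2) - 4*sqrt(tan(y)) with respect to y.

Let u = tan(y), so du = (tan(y)**2 + 1) dy.
Rewriting, the integral becomes -4·∫ √u du = -4·(2/3)u^(3/2).
Substituting back, u = tan(y).

-8*tan(y)**(3/2)/3 + C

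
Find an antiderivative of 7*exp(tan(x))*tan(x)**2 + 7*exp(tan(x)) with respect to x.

Let u = tan(x), so du = (tan(x)**2 + 1) dx.
Rewriting, the integral becomes 7·∫ e^u du = 7·e^u.
Substituting back, u = tan(x).

7*exp(tan(x)) + C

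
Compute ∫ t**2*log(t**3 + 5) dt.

Let u = t**3 + 5, so du = (3*t**2) dt.
The integral becomes (1/3)·∫ log(u) du; integrate by parts with u′=log(u), dv′=du.

t**3*log(t**3 + 5)/3 - t**3/3 + 5*log(t**3 + 5)/3 + C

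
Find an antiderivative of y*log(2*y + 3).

y**2*log(2*y + 3)/2 - y**2/4 + 3*y/4 - 9*log(2*y + 3)/8 + C

Use integration by parts with u = log(2*y + 3), dv = y dy.
Then du = 2/(2*y + 3) dy and v = y**2/2.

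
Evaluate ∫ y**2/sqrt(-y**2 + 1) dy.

-y*sqrt(-y**2 + 1)/2 + asin(y)/2 + C

Substitute y = sin(θ), so dy = cos(θ) dθ and the radical becomes sqrt(-y**2 + 1) = cos(θ) by the Pythagorean identity.
Integrate the resulting trig expression in θ, then back-substitute θ = asin(y), sin(θ) = y, cos(θ) = sqrt(-y**2 + 1) (absorbing any constant into C).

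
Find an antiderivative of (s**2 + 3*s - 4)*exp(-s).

Use integration by parts with u = s**2 + 3*s - 4, dv = exp(-s) ds, so v = -exp(-s).
Apply parts 2 times (tabular method): alternate signs, differentiate u down to 0, integrate dv up.

(-s**2 - 5*s - 1)*exp(-s) + C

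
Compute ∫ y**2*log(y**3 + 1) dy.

Let u = y**3 + 1, so du = (3*y**2) dy.
The integral becomes (1/3)·∫ log(u) du; integrate by parts with u′=log(u), dv′=du.

y**3*log(y**3 + 1)/3 - y**3/3 + log(y**3 + 1)/3 + C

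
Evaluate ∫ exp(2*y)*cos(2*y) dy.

exp(2*y)*sin(2*y)/4 + exp(2*y)*cos(2*y)/4 + C

Let I denote the integral. Integrate by parts with u = cos(2*y), dv = exp(2*y) dy, so v = exp(2*y)/2: I = exp(2*y)*cos(2*y)/2 + ∫ exp(2*y)*sin(2*y) dy.
Apply parts again with u = sin(2*y), dv = exp(2*y) dy: ∫ exp(2*y)*sin(2*y) dy = exp(2*y)*sin(2*y)/2 − I. Substituting back brings back I: I = exp(2*y)*sin(2*y)/2 + exp(2*y)*cos(2*y)/2 − I.
Solving for I: (1 + 1)·I equals the remaining terms, so I = (1/2)·(exp(2*y)*sin(2*y)/2 + exp(2*y)*cos(2*y)/2).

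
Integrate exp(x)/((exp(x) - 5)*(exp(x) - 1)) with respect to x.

log(exp(x) - 5)/4 - log(exp(x) - 1)/4 + C

Let u = e^x, du = e^x dx.
The integral becomes ∫ du/((u-5)(u-1)); decompose into partial fractions.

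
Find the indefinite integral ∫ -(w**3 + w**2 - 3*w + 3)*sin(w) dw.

Use integration by parts with u = w**3 + w**2 - 3*w + 3, dv = -sin(w) dw, so v = cos(w).
Apply parts 3 times (tabular method): alternate signs, differentiate u down to 0, integrate dv up.

w**3*cos(w) - 3*w**2*sin(w) + w**2*cos(w) - 2*w*sin(w) - 9*w*cos(w) + 9*sin(w) + cos(w) + C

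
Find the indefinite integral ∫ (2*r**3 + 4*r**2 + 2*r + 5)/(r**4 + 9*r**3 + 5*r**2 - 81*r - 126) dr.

101*log(r - 3)/300 - log(r + 2)/25 - 19*log(r + 3)/24 + 499*log(r + 7)/200 + C

Factor the denominator: (r - 3)*(r + 2)*(r + 3)*(r + 7).
Partial-fraction decomposition: 499/(200*(r + 7)) - 19/(24*(r + 3)) - 1/(25*(r + 2)) + 101/(300*(r - 3)).
Integrate each term: A/(r−a) contributes A·log|r−a|.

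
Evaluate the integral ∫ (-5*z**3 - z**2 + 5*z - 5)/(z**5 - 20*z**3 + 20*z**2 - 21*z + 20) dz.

-107*log(z - 4)/153 + log(z - 1)/6 + 95*log(z + 5)/234 + 14*log(z**2 + 1)/221 - 75*atan(z)/221 + C

Factor the denominator: (z - 4)*(z - 1)*(z + 5)*(z**2 + 1).
Partial-fraction decomposition: (28*z - 75)/(221*(z**2 + 1)) + 95/(234*(z + 5)) + 1/(6*(z - 1)) - 107/(153*(z - 4)).
Integrate each term; A/(z−a) gives A·log|z−a|; the (Bz+D)/(z²+p²) term gives a log and an atan.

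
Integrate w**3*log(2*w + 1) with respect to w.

w**4*log(2*w + 1)/4 - w**4/16 + w**3/24 - w**2/32 + w/32 - log(2*w + 1)/64 + C

Use integration by parts with u = log(2*w + 1), dv = w**3 dw.
Then du = 2/(2*w + 1) dw and v = w**4/4.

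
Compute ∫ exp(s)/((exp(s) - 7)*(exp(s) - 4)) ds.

log(exp(s) - 7)/3 - log(exp(s) - 4)/3 + C

Let u = e^s, du = e^s ds.
The integral becomes ∫ du/((u-7)(u-4)); decompose into partial fractions.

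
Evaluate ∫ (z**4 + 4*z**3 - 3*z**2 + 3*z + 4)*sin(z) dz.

Use integration by parts with u = z**4 + 4*z**3 - 3*z**2 + 3*z + 4, dv = sin(z) dz, so v = -cos(z).
Apply parts 4 times (tabular method): alternate signs, differentiate u down to 0, integrate dv up.

-z**4*cos(z) + 4*z**3*sin(z) - 4*z**3*cos(z) + 12*z**2*sin(z) + 15*z**2*cos(z) - 30*z*sin(z) + 21*z*cos(z) - 21*sin(z) - 34*cos(z) + C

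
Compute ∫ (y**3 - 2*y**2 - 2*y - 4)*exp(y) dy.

(y**3 - 5*y**2 + 8*y - 12)*exp(y) + C

Use integration by parts with u = y**3 - 2*y**2 - 2*y - 4, dv = exp(y) dy, so v = exp(y).
Apply parts 3 times (tabular method): alternate signs, differentiate u down to 0, integrate dv up.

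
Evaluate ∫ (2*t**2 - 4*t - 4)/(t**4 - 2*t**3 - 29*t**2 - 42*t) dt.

2*log(t)/21 + 11*log(t - 7)/105 + 2*log(t + 2)/3 - 13*log(t + 3)/15 + C

Factor the denominator: t*(t - 7)*(t + 2)*(t + 3).
Partial-fraction decomposition: -13/(15*(t + 3)) + 2/(3*(t + 2)) + 11/(105*(t - 7)) + 2/(21*t).
Integrate each term: A/(t−a) contributes A·log|t−a|.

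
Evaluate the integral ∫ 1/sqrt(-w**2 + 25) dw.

asin(w/5) + C

Substitute w = 5·sin(θ), so dw = 5·cos(θ) dθ and the radical becomes sqrt(-w**2 + 25) = 5·cos(θ) by the Pythagorean identity.
Integrate the resulting trig expression in θ, then back-substitute θ = asin(w/5), sin(θ) = w/5, cos(θ) = sqrt(-w**2 + 25)/5 (absorbing any constant into C).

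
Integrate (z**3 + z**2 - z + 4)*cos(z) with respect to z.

Use integration by parts with u = z**3 + z**2 - z + 4, dv = cos(z) dz, so v = sin(z).
Apply parts 3 times (tabular method): alternate signs, differentiate u down to 0, integrate dv up.

z**3*sin(z) + z**2*sin(z) + 3*z**2*cos(z) - 7*z*sin(z) + 2*z*cos(z) + 2*sin(z) - 7*cos(z) + C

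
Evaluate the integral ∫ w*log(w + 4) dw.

w**2*log(w + 4)/2 - w**2/4 + 2*w - 8*log(w + 4) + C

Use integration by parts with u = log(w + 4), dv = w dw.
Then du = 1/(w + 4) dw and v = w**2/2.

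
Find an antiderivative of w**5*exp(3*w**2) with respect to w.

(9*w**4 - 6*w**2 + 2)*exp(3*w**2)/54 + C

Let u = w², du = 2w dw; rewrite as (1/2)∫ u^2·exp(3u) du.
Now integrate by parts 2 times.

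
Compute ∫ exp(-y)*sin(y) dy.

Let I denote the integral. Integrate by parts with u = sin(y), dv = exp(-y) dy, so v = -exp(-y): I = -exp(-y)*sin(y) + ∫ exp(-y)*cos(y) dy.
Apply parts again with u = cos(y), dv = exp(-y) dy: ∫ exp(-y)*cos(y) dy = -exp(-y)*cos(y) − I. Substituting back brings back I: I = -exp(-y)*sin(y) - exp(-y)*cos(y) − I.
Solving for I: (1 + 1)·I equals the remaining terms, so I = (1/2)·(-exp(-y)*sin(y) - exp(-y)*cos(y)).

-exp(-y)*sin(y)/2 - exp(-y)*cos(y)/2 + C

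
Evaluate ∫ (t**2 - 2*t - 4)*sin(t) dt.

-t**2*cos(t) + 2*t*sin(t) + 2*t*cos(t) - 2*sin(t) + 6*cos(t) + C

Use integration by parts with u = t**2 - 2*t - 4, dv = sin(t) dt, so v = -cos(t).
Apply parts 2 times (tabular method): alternate signs, differentiate u down to 0, integrate dv up.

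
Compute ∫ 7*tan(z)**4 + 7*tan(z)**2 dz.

7*tan(z)**3/3 + C

Let u = tan(z), so du = (tan(z)**2 + 1) dz.
Rewriting, the integral becomes 7·∫ u^2 du = 7·u^3/3.
Substituting back, u = tan(z).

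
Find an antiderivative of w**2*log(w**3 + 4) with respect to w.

Let u = w**3 + 4, so du = (3*w**2) dw.
The integral becomes (1/3)·∫ log(u) du; integrate by parts with u′=log(u), dv′=du.

w**3*log(w**3 + 4)/3 - w**3/3 + 4*log(w**3 + 4)/3 + C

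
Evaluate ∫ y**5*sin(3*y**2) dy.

Let u = y², du = 2y dy; rewrite as (1/2)∫ u^2·sin(3u) du.
Now integrate by parts 2 times.

-y**4*cos(3*y**2)/6 + y**2*sin(3*y**2)/9 + cos(3*y**2)/27 + C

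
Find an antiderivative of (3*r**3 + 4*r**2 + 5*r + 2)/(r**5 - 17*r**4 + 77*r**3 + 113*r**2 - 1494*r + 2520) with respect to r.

Factor the denominator: (r - 7)*(r - 6)*(r - 5)*(r - 3)*(r + 4).
Partial-fraction decomposition: -73/(3465*(r + 4)) - 67/(84*(r - 3)) + 251/(18*(r - 5)) - 412/(15*(r - 6)) + 631/(44*(r - 7)).
Integrate each term: A/(r−a) contributes A·log|r−a|.

631*log(r - 7)/44 - 412*log(r - 6)/15 + 251*log(r - 5)/18 - 67*log(r - 3)/84 - 73*log(r + 4)/3465 + C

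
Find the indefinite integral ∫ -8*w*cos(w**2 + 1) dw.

-4*sin(w**2 + 1) + C

Let u = w**2 + 1, so du = (2*w) dw.
Rewriting, the integral becomes -4·∫ cos(u) du = -4·sin(u).
Substituting back, u = w**2 + 1.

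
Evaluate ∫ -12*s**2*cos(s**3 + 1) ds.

Let u = s**3 + 1, so du = (3*s**2) ds.
Rewriting, the integral becomes -4·∫ cos(u) du = -4·sin(u).
Substituting back, u = s**3 + 1.

-4*sin(s**3 + 1) + C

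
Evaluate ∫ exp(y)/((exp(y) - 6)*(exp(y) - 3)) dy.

Let u = e^y, du = e^y dy.
The integral becomes ∫ du/((u-3)(u-6)); decompose into partial fractions.

log(exp(y) - 6)/3 - log(exp(y) - 3)/3 + C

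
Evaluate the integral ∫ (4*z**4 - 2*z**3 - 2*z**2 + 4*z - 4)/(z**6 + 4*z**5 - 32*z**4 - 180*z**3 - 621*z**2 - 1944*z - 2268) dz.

Factor the denominator: (z - 7)*(z + 2)*(z + 3)*(z + 6)*(z**2 + 9).
Partial-fraction decomposition: (2487*z + 473)/(16965*(z**2 + 9)) - 1379/(1755*(z + 6)) + 86/(135*(z + 3)) - 5/(39*(z + 2)) + 737/(5655*(z - 7)).
Integrate each term; A/(z−a) gives A·log|z−a|; the (Bz+D)/(z²+p²) term gives a log and an atan.

737*log(z - 7)/5655 - 5*log(z + 2)/39 + 86*log(z + 3)/135 - 1379*log(z + 6)/1755 + 829*log(z**2 + 9)/11310 + 473*atan(z/3)/50895 + C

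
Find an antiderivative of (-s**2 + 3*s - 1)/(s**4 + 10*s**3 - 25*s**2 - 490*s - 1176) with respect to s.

-29*log(s - 7)/2002 + 29*log(s + 4)/66 - 55*log(s + 6)/26 + 71*log(s + 7)/42 + C

Factor the denominator: (s - 7)*(s + 4)*(s + 6)*(s + 7).
Partial-fraction decomposition: 71/(42*(s + 7)) - 55/(26*(s + 6)) + 29/(66*(s + 4)) - 29/(2002*(s - 7)).
Integrate each term: A/(s−a) contributes A·log|s−a|.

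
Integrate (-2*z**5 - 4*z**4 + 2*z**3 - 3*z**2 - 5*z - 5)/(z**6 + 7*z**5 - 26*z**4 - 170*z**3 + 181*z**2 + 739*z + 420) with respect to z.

Factor the denominator: (z - 4)*(z - 3)*(z + 1)**2*(z + 5)*(z + 7).
Partial-fraction decomposition: -23207/(7920*(z + 7)) + 3445/(2304*(z + 5)) + 383/(14400*(z + 1)) - 7/(480*(z + 1)**2) + 803/(1280*(z - 3)) - 3017/(2475*(z - 4)).
Integrate each term; A/(z−a) gives A·log|z−a|; A/(z−a)² gives −A/(z−a).

-3017*log(z - 4)/2475 + 803*log(z - 3)/1280 + 383*log(z + 1)/14400 + 3445*log(z + 5)/2304 - 23207*log(z + 7)/7920 + 7/(480*z + 480) + C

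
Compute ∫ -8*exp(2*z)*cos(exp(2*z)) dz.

Let u = exp(2*z), so du = (2*exp(2*z)) dz.
Rewriting, the integral becomes -4·∫ cos(u) du = -4·sin(u).
Substituting back, u = exp(2*z).

-4*sin(exp(2*z)) + C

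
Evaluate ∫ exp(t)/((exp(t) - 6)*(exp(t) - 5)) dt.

Let u = e^t, du = e^t dt.
The integral becomes ∫ du/((u-5)(u-6)); decompose into partial fractions.

log(exp(t) - 6) - log(exp(t) - 5) + C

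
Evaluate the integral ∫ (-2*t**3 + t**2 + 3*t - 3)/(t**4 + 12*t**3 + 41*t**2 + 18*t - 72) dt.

-log(t - 1)/140 - 17*log(t + 3)/4 + 129*log(t + 4)/10 - 149*log(t + 6)/14 + C

Factor the denominator: (t - 1)*(t + 3)*(t + 4)*(t + 6).
Partial-fraction decomposition: -149/(14*(t + 6)) + 129/(10*(t + 4)) - 17/(4*(t + 3)) - 1/(140*(t - 1)).
Integrate each term: A/(t−a) contributes A·log|t−a|.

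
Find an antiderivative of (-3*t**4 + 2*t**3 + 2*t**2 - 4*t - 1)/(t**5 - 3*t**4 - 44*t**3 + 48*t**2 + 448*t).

-log(t)/448 - 6448*log(t - 7)/2541 + 625*log(t - 4)/768 - 39463*log(t + 4)/30976 - 849/(352*t + 1408) + C

Factor the denominator: t*(t - 7)*(t - 4)*(t + 4)**2.
Partial-fraction decomposition: -39463/(30976*(t + 4)) + 849/(352*(t + 4)**2) + 625/(768*(t - 4)) - 6448/(2541*(t - 7)) - 1/(448*t).
Integrate each term; A/(t−a) gives A·log|t−a|; A/(t−a)² gives −A/(t−a).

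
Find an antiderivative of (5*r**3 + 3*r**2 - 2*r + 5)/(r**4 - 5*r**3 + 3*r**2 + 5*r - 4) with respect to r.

73*log(r - 4)/9 - 103*log(r - 1)/36 - log(r + 1)/4 + 11/(6*r - 6) + C

Factor the denominator: (r - 4)*(r - 1)**2*(r + 1).
Partial-fraction decomposition: -1/(4*(r + 1)) - 103/(36*(r - 1)) - 11/(6*(r - 1)**2) + 73/(9*(r - 4)).
Integrate each term; A/(r−a) gives A·log|r−a|; A/(r−a)² gives −A/(r−a).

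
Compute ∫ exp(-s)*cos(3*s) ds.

Let I denote the integral. Integrate by parts with u = cos(3*s), dv = exp(-s) ds, so v = -exp(-s): I = -exp(-s)*cos(3*s) − 3·∫ exp(-s)*sin(3*s) ds.
Apply parts again with u = sin(3*s), dv = exp(-s) ds: ∫ exp(-s)*sin(3*s) ds = -exp(-s)*sin(3*s) + 3·I. Substituting back brings back I: I = 3*exp(-s)*sin(3*s) - exp(-s)*cos(3*s) − 9·I.
Solving for I: (1 + 9)·I equals the remaining terms, so I = (1/10)·(3*exp(-s)*sin(3*s) - exp(-s)*cos(3*s)).

3*exp(-s)*sin(3*s)/10 - exp(-s)*cos(3*s)/10 + C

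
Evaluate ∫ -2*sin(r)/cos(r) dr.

2*log(cos(r)) + C

Let u = cos(r), so du = (-sin(r)) dr.
Rewriting, the integral becomes 2·∫ 1/u du = 2·log(u).
Substituting back, u = cos(r).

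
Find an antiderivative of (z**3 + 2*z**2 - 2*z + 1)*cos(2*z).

z**3*sin(2*z)/2 + z**2*sin(2*z) + 3*z**2*cos(2*z)/4 - 7*z*sin(2*z)/4 + z*cos(2*z) - 7*cos(2*z)/8 + C

Use integration by parts with u = z**3 + 2*z**2 - 2*z + 1, dv = cos(2*z) dz, so v = sin(2*z)/2.
Apply parts 3 times (tabular method): alternate signs, differentiate u down to 0, integrate dv up.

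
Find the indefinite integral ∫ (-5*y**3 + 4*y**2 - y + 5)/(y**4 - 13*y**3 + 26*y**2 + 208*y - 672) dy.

Factor the denominator: (y - 7)*(y - 6)*(y - 4)*(y + 4).
Partial-fraction decomposition: -393/(880*(y + 4)) - 85/(16*(y - 4)) + 937/(20*(y - 6)) - 507/(11*(y - 7)).
Integrate each term: A/(y−a) contributes A·log|y−a|.

-507*log(y - 7)/11 + 937*log(y - 6)/20 - 85*log(y - 4)/16 - 393*log(y + 4)/880 + C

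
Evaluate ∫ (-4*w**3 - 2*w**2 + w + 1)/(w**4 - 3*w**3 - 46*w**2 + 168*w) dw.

Factor the denominator: w*(w - 6)*(w - 4)*(w + 7).
Partial-fraction decomposition: -1268/(1001*(w + 7)) + 283/(88*(w - 4)) - 929/(156*(w - 6)) + 1/(168*w).
Integrate each term: A/(w−a) contributes A·log|w−a|.

log(w)/168 - 929*log(w - 6)/156 + 283*log(w - 4)/88 - 1268*log(w + 7)/1001 + C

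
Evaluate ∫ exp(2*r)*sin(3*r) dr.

2*exp(2*r)*sin(3*r)/13 - 3*exp(2*r)*cos(3*r)/13 + C

Let I denote the integral. Integrate by parts with u = sin(3*r), dv = exp(2*r) dr, so v = exp(2*r)/2: I = exp(2*r)*sin(3*r)/2 − (3/2)·∫ exp(2*r)*cos(3*r) dr.
Apply parts again with u = cos(3*r), dv = exp(2*r) dr: ∫ exp(2*r)*cos(3*r) dr = exp(2*r)*cos(3*r)/2 + (3/2)·I. Substituting back brings back I: I = exp(2*r)*sin(3*r)/2 - 3*exp(2*r)*cos(3*r)/4 − (9/4)·I.
Solving for I: (1 + 9/4)·I equals the remaining terms, so I = (4/13)·(exp(2*r)*sin(3*r)/2 - 3*exp(2*r)*cos(3*r)/4).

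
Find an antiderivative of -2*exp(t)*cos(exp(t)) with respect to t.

Let u = exp(t), so du = (exp(t)) dt.
Rewriting, the integral becomes -2·∫ cos(u) du = -2·sin(u).
Substituting back, u = exp(t).

-2*sin(exp(t)) + C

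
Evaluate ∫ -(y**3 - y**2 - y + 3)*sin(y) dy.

Use integration by parts with u = y**3 - y**2 - y + 3, dv = -sin(y) dy, so v = cos(y).
Apply parts 3 times (tabular method): alternate signs, differentiate u down to 0, integrate dv up.

y**3*cos(y) - 3*y**2*sin(y) - y**2*cos(y) + 2*y*sin(y) - 7*y*cos(y) + 7*sin(y) + 5*cos(y) + C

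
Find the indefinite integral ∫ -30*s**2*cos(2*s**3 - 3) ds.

Let u = 2*s**3 - 3, so du = (6*s**2) ds.
Rewriting, the integral becomes -5·∫ cos(u) du = -5·sin(u).
Substituting back, u = 2*s**3 - 3.

-5*sin(2*s**3 - 3) + C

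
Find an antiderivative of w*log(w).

w**2*log(w)/2 - w**2/4 + C

Use integration by parts with u = log(w), dv = w dw.
Then du = 1/w dw and v = w**2/2.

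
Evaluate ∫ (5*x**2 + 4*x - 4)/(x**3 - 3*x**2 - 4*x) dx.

Factor the denominator: x*(x - 4)*(x + 1).
Partial-fraction decomposition: -3/(5*(x + 1)) + 23/(5*(x - 4)) + 1/x.
Integrate each term: A/(x−a) contributes A·log|x−a|.

log(x) + 23*log(x - 4)/5 - 3*log(x + 1)/5 + C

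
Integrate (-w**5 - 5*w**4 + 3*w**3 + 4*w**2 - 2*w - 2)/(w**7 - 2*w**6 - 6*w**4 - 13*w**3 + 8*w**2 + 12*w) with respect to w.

-log(w)/6 - 539*log(w - 3)/1248 + 3*log(w - 1)/40 - 151*log(w + 1)/800 + 463*log(w**2 + 4)/1300 - 7*atan(w/2)/325 - 3/(40*w + 40) + C

Factor the denominator: w*(w - 3)*(w - 1)*(w + 1)**2*(w**2 + 4).
Partial-fraction decomposition: (463*w - 28)/(650*(w**2 + 4)) - 151/(800*(w + 1)) + 3/(40*(w + 1)**2) + 3/(40*(w - 1)) - 539/(1248*(w - 3)) - 1/(6*w).
Integrate each term; A/(w−a) gives A·log|w−a|; the (Bw+D)/(w²+p²) term gives a log and an atan.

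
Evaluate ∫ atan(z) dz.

z*atan(z) - log(z**2 + 1)/2 + C

Use integration by parts with u = arctan(z), dv = dz.
Then du = 1/(z**2 + 1) dz.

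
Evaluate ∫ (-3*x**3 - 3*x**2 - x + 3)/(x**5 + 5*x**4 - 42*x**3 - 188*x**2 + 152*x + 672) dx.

Factor the denominator: (x - 6)*(x - 2)*(x + 2)*(x + 4)*(x + 7).
Partial-fraction decomposition: 892/(1755*(x + 7)) - 151/(360*(x + 4)) + 17/(320*(x + 2)) + 35/(864*(x - 2)) - 759/(4160*(x - 6)).
Integrate each term: A/(x−a) contributes A·log|x−a|.

-759*log(x - 6)/4160 + 35*log(x - 2)/864 + 17*log(x + 2)/320 - 151*log(x + 4)/360 + 892*log(x + 7)/1755 + C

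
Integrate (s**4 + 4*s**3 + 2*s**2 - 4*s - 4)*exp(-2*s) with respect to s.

(-2*s**4 - 12*s**3 - 22*s**2 - 14*s + 1)*exp(-2*s)/4 + C

Use integration by parts with u = s**4 + 4*s**3 + 2*s**2 - 4*s - 4, dv = exp(-2*s) ds, so v = -exp(-2*s)/2.
Apply parts 4 times (tabular method): alternate signs, differentiate u down to 0, integrate dv up.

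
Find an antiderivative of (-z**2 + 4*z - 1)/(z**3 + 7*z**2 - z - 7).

log(z - 1)/8 + log(z + 1)/2 - 13*log(z + 7)/8 + C

Factor the denominator: (z - 1)*(z + 1)*(z + 7).
Partial-fraction decomposition: -13/(8*(z + 7)) + 1/(2*(z + 1)) + 1/(8*(z - 1)).
Integrate each term: A/(z−a) contributes A·log|z−a|.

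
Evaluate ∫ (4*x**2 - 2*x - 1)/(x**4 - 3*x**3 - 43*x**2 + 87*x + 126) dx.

Factor the denominator: (x - 7)*(x - 3)*(x + 1)*(x + 6).
Partial-fraction decomposition: -31/(117*(x + 6)) + 1/(32*(x + 1)) - 29/(144*(x - 3)) + 181/(416*(x - 7)).
Integrate each term: A/(x−a) contributes A·log|x−a|.

181*log(x - 7)/416 - 29*log(x - 3)/144 + log(x + 1)/32 - 31*log(x + 6)/117 + C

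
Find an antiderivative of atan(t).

Use integration by parts with u = arctan(t), dv = dt.
Then du = 1/(t**2 + 1) dt.

t*atan(t) - log(t**2 + 1)/2 + C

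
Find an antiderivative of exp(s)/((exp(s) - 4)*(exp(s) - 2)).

log(exp(s) - 4)/2 - log(exp(s) - 2)/2 + C

Let u = e^s, du = e^s ds.
The integral becomes ∫ du/((u-4)(u-2)); decompose into partial fractions.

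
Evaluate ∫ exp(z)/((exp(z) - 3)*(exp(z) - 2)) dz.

log(exp(z) - 3) - log(exp(z) - 2) + C

Let u = e^z, du = e^z dz.
The integral becomes ∫ du/((u-2)(u-3)); decompose into partial fractions.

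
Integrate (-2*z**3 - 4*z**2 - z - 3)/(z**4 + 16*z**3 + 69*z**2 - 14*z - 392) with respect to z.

Factor the denominator: (z - 2)*(z + 4)*(z + 7)**2.
Partial-fraction decomposition: -175/(243*(z + 7)) + 494/(27*(z + 7)**2) - 65/(54*(z + 4)) - 37/(486*(z - 2)).
Integrate each term; A/(z−a) gives A·log|z−a|; A/(z−a)² gives −A/(z−a).

-37*log(z - 2)/486 - 65*log(z + 4)/54 - 175*log(z + 7)/243 - 494/(27*z + 189) + C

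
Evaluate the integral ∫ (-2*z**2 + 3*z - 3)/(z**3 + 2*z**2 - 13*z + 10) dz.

-5*log(z - 2)/7 + log(z - 1)/3 - 34*log(z + 5)/21 + C

Factor the denominator: (z - 2)*(z - 1)*(z + 5).
Partial-fraction decomposition: -34/(21*(z + 5)) + 1/(3*(z - 1)) - 5/(7*(z - 2)).
Integrate each term: A/(z−a) contributes A·log|z−a|.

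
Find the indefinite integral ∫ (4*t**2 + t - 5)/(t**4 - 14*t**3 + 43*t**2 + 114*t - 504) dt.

Factor the denominator: (t - 7)*(t - 6)*(t - 4)*(t + 3).
Partial-fraction decomposition: -2/(45*(t + 3)) + 3/(2*(t - 4)) - 145/(18*(t - 6)) + 33/(5*(t - 7)).
Integrate each term: A/(t−a) contributes A·log|t−a|.

33*log(t - 7)/5 - 145*log(t - 6)/18 + 3*log(t - 4)/2 - 2*log(t + 3)/45 + C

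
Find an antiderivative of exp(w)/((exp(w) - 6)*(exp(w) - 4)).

log(exp(w) - 6)/2 - log(exp(w) - 4)/2 + C

Let u = e^w, du = e^w dw.
The integral becomes ∫ du/((u-4)(u-6)); decompose into partial fractions.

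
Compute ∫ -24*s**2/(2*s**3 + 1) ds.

-4*log(2*s**3 + 1) + C

Let u = 2*s**3 + 1, so du = (6*s**2) ds.
Rewriting, the integral becomes -4·∫ 1/u du = -4·log(u).
Substituting back, u = 2*s**3 + 1.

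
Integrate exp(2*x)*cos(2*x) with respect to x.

exp(2*x)*sin(2*x)/4 + exp(2*x)*cos(2*x)/4 + C

Let I denote the integral. Integrate by parts with u = cos(2*x), dv = exp(2*x) dx, so v = exp(2*x)/2: I = exp(2*x)*cos(2*x)/2 + ∫ exp(2*x)*sin(2*x) dx.
Apply parts again with u = sin(2*x), dv = exp(2*x) dx: ∫ exp(2*x)*sin(2*x) dx = exp(2*x)*sin(2*x)/2 − I. Substituting back brings back I: I = exp(2*x)*sin(2*x)/2 + exp(2*x)*cos(2*x)/2 − I.
Solving for I: (1 + 1)·I equals the remaining terms, so I = (1/2)·(exp(2*x)*sin(2*x)/2 + exp(2*x)*cos(2*x)/2).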